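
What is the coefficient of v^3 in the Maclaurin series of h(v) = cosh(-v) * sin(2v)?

-1/3

Expand each factor separately, then convolve coefficients.
h(0) = 0
h′(0) = 2
h′′(0) = 0
h′′′(0) = -2
The Taylor polynomial is Σ h^(k)(0)/k! · v^k.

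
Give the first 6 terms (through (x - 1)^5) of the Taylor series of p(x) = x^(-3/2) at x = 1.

-693*(x - 1)^5/256 + 315*(x - 1)^4/128 - 35*(x - 1)^3/16 + 15*(x - 1)^2/8 - 3*(x - 1)/2 + 1

p(1) = 1
p′(1) = -3/2
p′′(1) = 15/4
p′′′(1) = -105/8
p^(4)(1) = 945/16
p^(5)(1) = -10395/32
The Taylor polynomial is Σ p^(k)(1)/k! · (x - 1)^k.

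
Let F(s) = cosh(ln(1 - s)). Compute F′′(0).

Let u equal the inner series; expand the outer function in u and truncate.
The coefficient of s^2 in the expansion is 1/2, so F′′(0) = 2! * (1/2) = 1.

1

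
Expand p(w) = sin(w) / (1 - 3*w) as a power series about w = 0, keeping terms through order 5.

Multiply the numerator's expansion by the denominator's geometric series.
[w^0] = 0;  [w^1] = 1;  [w^2] = 3;  [w^3] = 53/6;  [w^4] = 53/2;  [w^5] = 9541/120.

9541*w^5/120 + 53*w^4/2 + 53*w^3/6 + 3*w^2 + w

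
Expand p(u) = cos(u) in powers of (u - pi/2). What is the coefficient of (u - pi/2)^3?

Differentiate repeatedly and evaluate at the center.
p(pi/2) = 0
p′(pi/2) = -1
p′′(pi/2) = 0
p′′′(pi/2) = 1

1/6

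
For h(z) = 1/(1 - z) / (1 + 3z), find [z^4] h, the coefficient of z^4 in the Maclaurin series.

Write out both Maclaurin series and multiply, keeping only the needed powers.
h(0) = 1
h′(0) = -2
h′′(0) = 14
h′′′(0) = -120
h^(4)(0) = 1464
So c_4 = h^(4)(0)/4! = 61.

61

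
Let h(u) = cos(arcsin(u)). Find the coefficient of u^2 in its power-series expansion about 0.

-1/2

Compose series: expand the inner function first, then feed it into the outer expansion.
h(0) = 1
h′(0) = 0
h′′(0) = -1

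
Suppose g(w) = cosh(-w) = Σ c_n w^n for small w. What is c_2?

c_2 = g′′(0)/2! = 1/2.

1/2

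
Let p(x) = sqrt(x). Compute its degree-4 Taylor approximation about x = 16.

-5*(x - 16)^4/2097152 + (x - 16)^3/16384 - (x - 16)^2/512 + (x - 16)/8 + 4

[(x - 16)^0] = 4;  [(x - 16)^1] = 1/8;  [(x - 16)^2] = -1/512;  [(x - 16)^3] = 1/16384;  [(x - 16)^4] = -5/2097152.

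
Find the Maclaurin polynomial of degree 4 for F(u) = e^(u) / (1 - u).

Use 1/(1 - r) = Σ r^k on the denominator, then take the Cauchy product.
F(0) = 1
F′(0) = 2
F′′(0) = 5
F′′′(0) = 16
F^(4)(0) = 65
Then c_k = F^(k)(0)/k! gives each Taylor coefficient.

65*u^4/24 + 8*u^3/3 + 5*u^2/2 + 2*u + 1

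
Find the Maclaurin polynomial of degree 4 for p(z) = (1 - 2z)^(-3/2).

Apply the Taylor formula c_k = f^(k)(a)/k!.
p(0) = 1
p′(0) = 3
p′′(0) = 15
p′′′(0) = 105
p^(4)(0) = 945
The Taylor polynomial is Σ p^(k)(0)/k! · z^k.

315*z^4/8 + 35*z^3/2 + 15*z^2/2 + 3*z + 1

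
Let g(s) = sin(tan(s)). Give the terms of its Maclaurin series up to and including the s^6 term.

-s^5/40 + s^3/6 + s

Compose series: expand the inner function first, then feed it into the outer expansion.
[s^0] = 0;  [s^1] = 1;  [s^2] = 0;  [s^3] = 1/6;  [s^4] = 0;  [s^5] = -1/40;  [s^6] = 0.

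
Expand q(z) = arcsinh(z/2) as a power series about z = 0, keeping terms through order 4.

-z^3/48 + z/2

[z^0] = 0;  [z^1] = 1/2;  [z^2] = 0;  [z^3] = -1/48;  [z^4] = 0.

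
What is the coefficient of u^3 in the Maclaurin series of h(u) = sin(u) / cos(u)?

1/3

Write the quotient as an unknown series and match coefficients against numerator = denominator · series.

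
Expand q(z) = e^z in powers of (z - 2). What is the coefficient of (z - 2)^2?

[(z - 2)^0] = e^(2);  [(z - 2)^1] = e^(2);  [(z - 2)^2] = e^(2)/2.
So c_2 = q′′(2)/2! = e^(2)/2.

e^(2)/2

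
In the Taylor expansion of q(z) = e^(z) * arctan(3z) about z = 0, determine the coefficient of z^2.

Write out both Maclaurin series and multiply, keeping only the needed powers.
q(0) = 0
q′(0) = 3
q′′(0) = 6

3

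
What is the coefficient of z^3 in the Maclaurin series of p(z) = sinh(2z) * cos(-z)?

Expand each factor separately, then convolve coefficients.
p(0) = 0
p′(0) = 2
p′′(0) = 0
p′′′(0) = 2
So c_3 = p′′′(0)/3! = 1/3.

1/3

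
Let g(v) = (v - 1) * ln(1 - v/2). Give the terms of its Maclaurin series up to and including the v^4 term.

-5*v^4/192 - v^3/12 - 3*v^2/8 + v/2

Shift and add copies of the series according to the polynomial's terms.
g(0) = 0
g′(0) = 1/2
g′′(0) = -3/4
g′′′(0) = -1/2
g^(4)(0) = -5/8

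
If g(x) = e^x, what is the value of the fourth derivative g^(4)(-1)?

e^(-1)

Apply the Taylor formula c_k = f^(k)(a)/k!.
From the series, [(x + 1)^4] g = e^(-1)/24; multiply by 4! = 24 to get e^(-1).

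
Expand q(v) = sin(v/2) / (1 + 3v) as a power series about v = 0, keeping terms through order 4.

Write out both Maclaurin series and multiply, keeping only the needed powers.
q(0) = 0
q′(0) = 1/2
q′′(0) = -3
q′′′(0) = 215/8
q^(4)(0) = -645/2
The Taylor polynomial is Σ q^(k)(0)/k! · v^k.

-215*v^4/16 + 215*v^3/48 - 3*v^2/2 + v/2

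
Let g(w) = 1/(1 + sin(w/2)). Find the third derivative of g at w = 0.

-5/8

Substitute the inner expansion into the outer series and collect powers.
The coefficient of w^3 in the expansion is -5/48, so g′′′(0) = 3! * (-5/48) = -5/8.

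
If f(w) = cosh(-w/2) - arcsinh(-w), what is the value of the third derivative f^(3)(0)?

-1

Add the two expansions coefficient-wise.
The coefficient of w^3 in the expansion is -1/6, so f′′′(0) = 3! * (-1/6) = -1.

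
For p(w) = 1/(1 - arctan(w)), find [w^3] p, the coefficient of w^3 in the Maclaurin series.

Let u equal the inner series; expand the outer function in u and truncate.
p(0) = 1
p′(0) = 1
p′′(0) = 2
p′′′(0) = 4
So c_3 = p′′′(0)/3! = 2/3.

2/3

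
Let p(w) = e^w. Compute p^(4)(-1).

e^(-1)

The coefficient of (w + 1)^4 in the expansion is e^(-1)/24, so p^(4)(-1) = 4! * (e^(-1)/24) = e^(-1).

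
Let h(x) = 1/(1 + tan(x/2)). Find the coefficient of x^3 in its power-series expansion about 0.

-1/6

Let u equal the inner series; expand the outer function in u and truncate.
[x^0] = 1;  [x^1] = -1/2;  [x^2] = 1/4;  [x^3] = -1/6.
So c_3 = h′′′(0)/3! = -1/6.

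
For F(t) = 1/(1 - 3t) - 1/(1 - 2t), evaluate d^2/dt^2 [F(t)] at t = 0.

10

Combine the two series term by term.
From the series, [t^2] F = 5; multiply by 2! = 2 to get 10.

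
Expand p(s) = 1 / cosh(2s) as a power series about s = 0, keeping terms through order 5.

Invert the denominator's series and multiply.
p(0) = 1
p′(0) = 0
p′′(0) = -4
p′′′(0) = 0
p^(4)(0) = 80
p^(5)(0) = 0
The Taylor polynomial is Σ p^(k)(0)/k! · s^k.

10*s^4/3 - 2*s^2 + 1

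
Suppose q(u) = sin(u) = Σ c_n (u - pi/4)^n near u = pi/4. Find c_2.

[(u - pi/4)^0] = sqrt(2)/2;  [(u - pi/4)^1] = sqrt(2)/2;  [(u - pi/4)^2] = -sqrt(2)/4.
So c_2 = q′′(pi/4)/2! = -sqrt(2)/4.

-sqrt(2)/4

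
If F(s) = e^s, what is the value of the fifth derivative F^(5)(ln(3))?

Differentiate repeatedly and evaluate at the center.
From the series, [(s - ln(3))^5] F = 1/40; multiply by 5! = 120 to get 3.

3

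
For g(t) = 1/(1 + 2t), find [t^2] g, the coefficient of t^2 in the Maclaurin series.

g(0) = 1
g′(0) = -2
g′′(0) = 8
So c_2 = g′′(0)/2! = 4.

4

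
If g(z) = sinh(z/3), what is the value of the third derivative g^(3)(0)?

1/27

Differentiate repeatedly and evaluate at the center.
The coefficient of z^3 in the expansion is 1/162, so g′′′(0) = 3! * (1/162) = 1/27.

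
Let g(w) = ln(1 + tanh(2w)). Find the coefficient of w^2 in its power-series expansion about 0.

Substitute the inner expansion into the outer series and collect powers.
g(0) = 0
g′(0) = 2
g′′(0) = -4
The Taylor polynomial is Σ g^(k)(0)/k! · w^k.

-2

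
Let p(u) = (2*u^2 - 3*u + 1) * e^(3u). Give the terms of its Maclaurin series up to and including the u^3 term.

Shift and add copies of the series according to the polynomial's terms.
p(0) = 1
p′(0) = 0
p′′(0) = -5
p′′′(0) = -18
Dividing each by k! gives the coefficients c_0, ..., c_3.

-3*u^3 - 5*u^2/2 + 1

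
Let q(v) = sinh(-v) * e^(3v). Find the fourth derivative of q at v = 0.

-120

Write out both Maclaurin series and multiply, keeping only the needed powers.
The coefficient of v^4 in the expansion is -5, so q^(4)(0) = 4! * (-5) = -120.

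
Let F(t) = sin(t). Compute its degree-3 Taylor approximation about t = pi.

(t - pi)^3/6 - (t - pi)

Compute the successive derivatives at the expansion point and divide by k!.
F(pi) = 0
F′(pi) = -1
F′′(pi) = 0
F′′′(pi) = 1
Then c_k = F^(k)(pi)/k! gives each Taylor coefficient.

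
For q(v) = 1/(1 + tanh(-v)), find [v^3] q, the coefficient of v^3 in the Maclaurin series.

2/3

Let u equal the inner series; expand the outer function in u and truncate.
q(0) = 1
q′(0) = 1
q′′(0) = 2
q′′′(0) = 4
So c_3 = q′′′(0)/3! = 2/3.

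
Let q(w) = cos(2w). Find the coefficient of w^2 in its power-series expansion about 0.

Differentiate repeatedly and evaluate at the center.
[w^0] = 1;  [w^1] = 0;  [w^2] = -2.

-2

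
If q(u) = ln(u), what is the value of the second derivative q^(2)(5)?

-1/25

Use the known series and substitute for the argument.
The coefficient of (u - 5)^2 in the expansion is -1/50, so q′′(5) = 2! * (-1/50) = -1/25.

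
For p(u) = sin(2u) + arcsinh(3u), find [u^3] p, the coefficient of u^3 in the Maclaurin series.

-35/6

Expand each term separately and add.
p(0) = 0
p′(0) = 5
p′′(0) = 0
p′′′(0) = -35
So c_3 = p′′′(0)/3! = -35/6.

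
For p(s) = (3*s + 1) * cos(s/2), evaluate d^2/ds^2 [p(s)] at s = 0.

-1/4

Shift and add copies of the series according to the polynomial's terms.
The coefficient of s^2 in the expansion is -1/8, so p′′(0) = 2! * (-1/8) = -1/4.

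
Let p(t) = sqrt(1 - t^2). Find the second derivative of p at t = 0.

-1

From the series, [t^2] p = -1/2; multiply by 2! = 2 to get -1.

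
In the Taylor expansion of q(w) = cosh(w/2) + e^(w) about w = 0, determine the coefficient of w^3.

1/6

Expand each term separately and add.
[w^0] = 2;  [w^1] = 1;  [w^2] = 5/8;  [w^3] = 1/6.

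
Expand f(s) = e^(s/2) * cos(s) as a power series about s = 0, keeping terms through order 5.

Take the Cauchy product of the two expansions.
[s^0] = 1;  [s^1] = 1/2;  [s^2] = -3/8;  [s^3] = -11/48;  [s^4] = -7/384;  [s^5] = 41/3840.

41*s^5/3840 - 7*s^4/384 - 11*s^3/48 - 3*s^2/8 + s/2 + 1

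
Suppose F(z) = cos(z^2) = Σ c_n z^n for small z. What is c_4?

-1/2

Use the known series and substitute for the argument.
F(0) = 1
F′(0) = 0
F′′(0) = 0
F′′′(0) = 0
F^(4)(0) = -12
So c_4 = F^(4)(0)/4! = -1/2.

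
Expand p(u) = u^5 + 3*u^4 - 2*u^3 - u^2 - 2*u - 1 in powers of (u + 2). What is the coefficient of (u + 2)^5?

1

Use the known series and substitute for the argument.
p(-2) = 31
p′(-2) = -38
p′′(-2) = 6
p′′′(-2) = 84
p^(4)(-2) = -168
p^(5)(-2) = 120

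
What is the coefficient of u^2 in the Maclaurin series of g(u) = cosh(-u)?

1/2

Differentiate repeatedly and evaluate at the center.
So c_2 = g′′(0)/2! = 1/2.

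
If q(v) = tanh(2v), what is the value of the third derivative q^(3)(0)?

From the series, [v^3] q = -8/3; multiply by 3! = 6 to get -16.

-16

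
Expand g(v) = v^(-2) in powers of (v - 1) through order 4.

5*(v - 1)^4 - 4*(v - 1)^3 + 3*(v - 1)^2 - 2*(v - 1) + 1

g(1) = 1
g′(1) = -2
g′′(1) = 6
g′′′(1) = -24
g^(4)(1) = 120
Dividing each by k! gives the coefficients c_0, ..., c_4.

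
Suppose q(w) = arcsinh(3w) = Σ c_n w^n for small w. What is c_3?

-9/2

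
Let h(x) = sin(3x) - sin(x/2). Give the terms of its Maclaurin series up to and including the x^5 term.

1555*x^5/768 - 215*x^3/48 + 5*x/2

Add the two expansions coefficient-wise.
h(0) = 0
h′(0) = 5/2
h′′(0) = 0
h′′′(0) = -215/8
h^(4)(0) = 0
h^(5)(0) = 7775/32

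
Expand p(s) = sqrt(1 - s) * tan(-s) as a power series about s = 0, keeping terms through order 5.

-101*s^5/1920 + 11*s^4/48 - 5*s^3/24 + s^2/2 - s

Take the Cauchy product of the two expansions.
[s^0] = 0;  [s^1] = -1;  [s^2] = 1/2;  [s^3] = -5/24;  [s^4] = 11/48;  [s^5] = -101/1920.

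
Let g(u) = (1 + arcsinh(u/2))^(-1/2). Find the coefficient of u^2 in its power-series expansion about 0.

Plug the Maclaurin series of the inner function into that of the outer and collect terms.
g(0) = 1
g′(0) = -1/4
g′′(0) = 3/16
So c_2 = g′′(0)/2! = 3/32.

3/32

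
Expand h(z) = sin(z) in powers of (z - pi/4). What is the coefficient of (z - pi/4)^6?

Compute the successive derivatives at the expansion point and divide by k!.
[(z - pi/4)^0] = sqrt(2)/2;  [(z - pi/4)^1] = sqrt(2)/2;  [(z - pi/4)^2] = -sqrt(2)/4;  [(z - pi/4)^3] = -sqrt(2)/12;  [(z - pi/4)^4] = sqrt(2)/48;  [(z - pi/4)^5] = sqrt(2)/240;  [(z - pi/4)^6] = -sqrt(2)/1440.

-sqrt(2)/1440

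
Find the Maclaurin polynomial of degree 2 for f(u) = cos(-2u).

[u^0] = 1;  [u^1] = 0;  [u^2] = -2.

1 - 2*u^2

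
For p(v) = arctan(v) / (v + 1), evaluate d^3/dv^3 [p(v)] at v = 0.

4

Multiply the numerator's expansion by the denominator's geometric series.
From the series, [v^3] p = 2/3; multiply by 3! = 6 to get 4.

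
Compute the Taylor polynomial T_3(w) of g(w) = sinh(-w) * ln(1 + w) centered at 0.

Write out both Maclaurin series and multiply, keeping only the needed powers.
g(0) = 0
g′(0) = 0
g′′(0) = -2
g′′′(0) = 3

w^3/2 - w^2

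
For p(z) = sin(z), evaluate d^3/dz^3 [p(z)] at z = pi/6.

-sqrt(3)/2

From the series, [(z - pi/6)^3] p = -sqrt(3)/12; multiply by 3! = 6 to get -sqrt(3)/2.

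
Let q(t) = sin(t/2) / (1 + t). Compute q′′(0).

-1

Multiply the two series term by term and collect like powers.
From the series, [t^2] q = -1/2; multiply by 2! = 2 to get -1.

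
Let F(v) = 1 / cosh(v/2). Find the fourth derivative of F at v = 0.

5/16

Invert the denominator's series and multiply.
The coefficient of v^4 in the expansion is 5/384, so F^(4)(0) = 4! * (5/384) = 5/16.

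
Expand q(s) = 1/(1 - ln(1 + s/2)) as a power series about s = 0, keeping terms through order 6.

19*s^6/23040 + 7*s^5/1920 + s^4/96 + s^3/24 + s^2/8 + s/2 + 1

Substitute the inner expansion into the outer series and collect powers.
[s^0] = 1;  [s^1] = 1/2;  [s^2] = 1/8;  [s^3] = 1/24;  [s^4] = 1/96;  [s^5] = 7/1920;  [s^6] = 19/23040.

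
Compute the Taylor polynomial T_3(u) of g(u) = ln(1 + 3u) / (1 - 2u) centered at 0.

12*u^3 + 3*u^2/2 + 3*u

Expand each factor separately, then convolve coefficients.
g(0) = 0
g′(0) = 3
g′′(0) = 3
g′′′(0) = 72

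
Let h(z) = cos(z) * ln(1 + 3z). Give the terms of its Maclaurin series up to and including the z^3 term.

Write out both Maclaurin series and multiply, keeping only the needed powers.
h(0) = 0
h′(0) = 3
h′′(0) = -9
h′′′(0) = 45

15*z^3/2 - 9*z^2/2 + 3*z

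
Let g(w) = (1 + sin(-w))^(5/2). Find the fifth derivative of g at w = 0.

475/32

Compose series: expand the inner function first, then feed it into the outer expansion.
The coefficient of w^5 in the expansion is 95/768, so g^(5)(0) = 5! * (95/768) = 475/32.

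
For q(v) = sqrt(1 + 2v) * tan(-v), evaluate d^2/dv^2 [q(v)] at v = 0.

Multiply the two series term by term and collect like powers.
From the series, [v^2] q = -1; multiply by 2! = 2 to get -2.

-2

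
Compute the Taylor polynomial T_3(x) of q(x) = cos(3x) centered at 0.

1 - 9*x^2/2

q(0) = 1
q′(0) = 0
q′′(0) = -9
q′′′(0) = 0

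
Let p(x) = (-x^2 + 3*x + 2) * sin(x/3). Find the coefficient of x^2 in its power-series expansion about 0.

Shift and add copies of the series according to the polynomial's terms.
[x^0] = 0;  [x^1] = 2/3;  [x^2] = 1.
So c_2 = p′′(0)/2! = 1.

1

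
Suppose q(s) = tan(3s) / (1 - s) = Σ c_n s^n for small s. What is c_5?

Take the Cauchy product of the two expansions.
q(0) = 0
q′(0) = 3
q′′(0) = 6
q′′′(0) = 72
q^(4)(0) = 288
q^(5)(0) = 5328
So c_5 = q^(5)(0)/5! = 222/5.

222/5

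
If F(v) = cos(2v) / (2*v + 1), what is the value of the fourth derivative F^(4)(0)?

Expand 1/(denominator) as a geometric series and multiply by the numerator's series.
The coefficient of v^4 in the expansion is 26/3, so F^(4)(0) = 4! * (26/3) = 208.

208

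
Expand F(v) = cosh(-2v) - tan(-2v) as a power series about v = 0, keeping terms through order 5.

Combine the two series term by term.
[v^0] = 1;  [v^1] = 2;  [v^2] = 2;  [v^3] = 8/3;  [v^4] = 2/3;  [v^5] = 64/15.

64*v^5/15 + 2*v^4/3 + 8*v^3/3 + 2*v^2 + 2*v + 1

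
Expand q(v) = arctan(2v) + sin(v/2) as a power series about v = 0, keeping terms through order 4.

Add the two expansions coefficient-wise.
q(0) = 0
q′(0) = 5/2
q′′(0) = 0
q′′′(0) = -129/8
q^(4)(0) = 0

-43*v^3/16 + 5*v/2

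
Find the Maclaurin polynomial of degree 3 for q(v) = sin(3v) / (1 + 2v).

15*v^3/2 - 6*v^2 + 3*v

Take the Cauchy product of the two expansions.
[v^0] = 0;  [v^1] = 3;  [v^2] = -6;  [v^3] = 15/2.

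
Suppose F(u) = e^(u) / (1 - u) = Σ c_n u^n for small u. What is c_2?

5/2

Expand 1/(denominator) as a geometric series and multiply by the numerator's series.
F(0) = 1
F′(0) = 2
F′′(0) = 5
Then c_k = F^(k)(0)/k! gives each Taylor coefficient.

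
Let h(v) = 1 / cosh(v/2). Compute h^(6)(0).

-61/64

Invert the denominator's series and multiply.
The coefficient of v^6 in the expansion is -61/46080, so h^(6)(0) = 6! * (-61/46080) = -61/64.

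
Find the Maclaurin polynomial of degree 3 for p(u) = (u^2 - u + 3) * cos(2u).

2*u^3 - 5*u^2 - u + 3

Shift and add copies of the series according to the polynomial's terms.
p(0) = 3
p′(0) = -1
p′′(0) = -10
p′′′(0) = 12
Then c_k = p^(k)(0)/k! gives each Taylor coefficient.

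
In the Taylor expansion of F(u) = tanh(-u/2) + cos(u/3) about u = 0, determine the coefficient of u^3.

1/24

Expand each term separately and add.
F(0) = 1
F′(0) = -1/2
F′′(0) = -1/9
F′′′(0) = 1/4
So c_3 = F′′′(0)/3! = 1/24.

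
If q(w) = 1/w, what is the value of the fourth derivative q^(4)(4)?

The coefficient of (w - 4)^4 in the expansion is 1/1024, so q^(4)(4) = 4! * (1/1024) = 3/128.

3/128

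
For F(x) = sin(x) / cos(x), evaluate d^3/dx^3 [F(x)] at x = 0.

2

Invert the denominator's series and multiply.
The coefficient of x^3 in the expansion is 1/3, so F′′′(0) = 3! * (1/3) = 2.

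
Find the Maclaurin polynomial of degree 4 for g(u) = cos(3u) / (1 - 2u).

11*u^4/8 - u^3 - u^2/2 + 2*u + 1

Take the Cauchy product of the two expansions.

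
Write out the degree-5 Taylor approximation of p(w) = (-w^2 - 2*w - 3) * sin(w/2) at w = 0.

77*w^5/3840 + w^4/24 - 7*w^3/16 - w^2 - 3*w/2

Distribute the polynomial across the series and collect like powers.
p(0) = 0
p′(0) = -3/2
p′′(0) = -2
p′′′(0) = -21/8
p^(4)(0) = 1
p^(5)(0) = 77/32
The Taylor polynomial is Σ p^(k)(0)/k! · w^k.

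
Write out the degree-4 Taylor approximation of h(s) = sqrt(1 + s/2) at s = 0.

-5*s^4/2048 + s^3/128 - s^2/32 + s/4 + 1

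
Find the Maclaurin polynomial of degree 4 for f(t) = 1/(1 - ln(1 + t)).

t^4/6 + t^3/3 + t^2/2 + t + 1

Substitute the inner expansion into the outer series and collect powers.
f(0) = 1
f′(0) = 1
f′′(0) = 1
f′′′(0) = 2
f^(4)(0) = 4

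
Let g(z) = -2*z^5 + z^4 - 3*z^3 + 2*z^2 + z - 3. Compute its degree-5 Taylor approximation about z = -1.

g(-1) = 4
g′(-1) = -26
g′′(-1) = 74
g′′′(-1) = -162
g^(4)(-1) = 264
g^(5)(-1) = -240

-2*(z + 1)^5 + 11*(z + 1)^4 - 27*(z + 1)^3 + 37*(z + 1)^2 - 26*(z + 1) + 4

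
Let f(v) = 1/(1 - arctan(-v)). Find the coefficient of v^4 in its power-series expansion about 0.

Let u equal the inner series; expand the outer function in u and truncate.
f(0) = 1
f′(0) = -1
f′′(0) = 2
f′′′(0) = -4
f^(4)(0) = 8
So c_4 = f^(4)(0)/4! = 1/3.

1/3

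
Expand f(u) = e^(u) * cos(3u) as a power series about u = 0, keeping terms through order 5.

79*u^5/30 + 7*u^4/6 - 13*u^3/3 - 4*u^2 + u + 1

Multiply the two series term by term and collect like powers.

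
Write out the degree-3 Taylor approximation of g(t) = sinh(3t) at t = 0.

g(0) = 0
g′(0) = 3
g′′(0) = 0
g′′′(0) = 27

9*t^3/2 + 3*t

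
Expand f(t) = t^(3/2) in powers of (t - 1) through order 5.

-3*(t - 1)^5/256 + 3*(t - 1)^4/128 - (t - 1)^3/16 + 3*(t - 1)^2/8 + 3*(t - 1)/2 + 1

Compute the successive derivatives at the expansion point and divide by k!.
f(1) = 1
f′(1) = 3/2
f′′(1) = 3/4
f′′′(1) = -3/8
f^(4)(1) = 9/16
f^(5)(1) = -45/32
Dividing each by k! gives the coefficients c_0, ..., c_5.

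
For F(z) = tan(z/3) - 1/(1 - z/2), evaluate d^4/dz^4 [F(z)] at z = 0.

-3/2

Add the two expansions coefficient-wise.
The coefficient of z^4 in the expansion is -1/16, so F^(4)(0) = 4! * (-1/16) = -3/2.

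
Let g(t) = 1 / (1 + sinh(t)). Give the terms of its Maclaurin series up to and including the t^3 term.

Use the geometric series for the reciprocal, then substitute.
[t^0] = 1;  [t^1] = -1;  [t^2] = 1;  [t^3] = -7/6.

-7*t^3/6 + t^2 - t + 1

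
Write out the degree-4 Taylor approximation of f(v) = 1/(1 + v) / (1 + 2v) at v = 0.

Write out both Maclaurin series and multiply, keeping only the needed powers.
f(0) = 1
f′(0) = -3
f′′(0) = 14
f′′′(0) = -90
f^(4)(0) = 744

31*v^4 - 15*v^3 + 7*v^2 - 3*v + 1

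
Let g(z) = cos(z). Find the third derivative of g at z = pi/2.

1

From the series, [(z - pi/2)^3] g = 1/6; multiply by 3! = 6 to get 1.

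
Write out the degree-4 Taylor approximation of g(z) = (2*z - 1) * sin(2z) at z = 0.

-8*z^4/3 + 4*z^3/3 + 4*z^2 - 2*z

Distribute the polynomial across the series and collect like powers.
g(0) = 0
g′(0) = -2
g′′(0) = 8
g′′′(0) = 8
g^(4)(0) = -64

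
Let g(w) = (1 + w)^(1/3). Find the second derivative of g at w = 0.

Compute the successive derivatives at the expansion point and divide by k!.
The coefficient of w^2 in the expansion is -1/9, so g′′(0) = 2! * (-1/9) = -2/9.

-2/9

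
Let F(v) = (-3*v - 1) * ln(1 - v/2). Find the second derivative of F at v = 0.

13/4

Multiply each power in the prefactor through the base expansion.
From the series, [v^2] F = 13/8; multiply by 2! = 2 to get 13/4.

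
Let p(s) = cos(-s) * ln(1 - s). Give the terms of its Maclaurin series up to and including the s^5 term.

Multiply the two series term by term and collect like powers.
p(0) = 0
p′(0) = -1
p′′(0) = -1
p′′′(0) = 1
p^(4)(0) = 0
p^(5)(0) = -9
Dividing each by k! gives the coefficients c_0, ..., c_5.

-3*s^5/40 + s^3/6 - s^2/2 - s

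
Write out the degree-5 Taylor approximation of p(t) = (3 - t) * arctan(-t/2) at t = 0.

-3*t^5/160 - t^4/24 + t^3/8 + t^2/2 - 3*t/2

Multiply each power in the prefactor through the base expansion.
p(0) = 0
p′(0) = -3/2
p′′(0) = 1
p′′′(0) = 3/4
p^(4)(0) = -1
p^(5)(0) = -9/4
The Taylor polynomial is Σ p^(k)(0)/k! · t^k.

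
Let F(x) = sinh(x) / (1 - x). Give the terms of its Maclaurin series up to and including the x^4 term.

Multiply the two series term by term and collect like powers.
F(0) = 0
F′(0) = 1
F′′(0) = 2
F′′′(0) = 7
F^(4)(0) = 28

7*x^4/6 + 7*x^3/6 + x^2 + x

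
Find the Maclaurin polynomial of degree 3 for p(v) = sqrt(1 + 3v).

27*v^3/16 - 9*v^2/8 + 3*v/2 + 1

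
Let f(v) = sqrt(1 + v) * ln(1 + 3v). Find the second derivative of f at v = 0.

Multiply the two series term by term and collect like powers.
The coefficient of v^2 in the expansion is -3, so f′′(0) = 2! * (-3) = -6.

-6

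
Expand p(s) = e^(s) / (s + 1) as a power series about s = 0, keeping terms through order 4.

Use 1/(1 - r) = Σ r^k on the denominator, then take the Cauchy product.

3*s^4/8 - s^3/3 + s^2/2 + 1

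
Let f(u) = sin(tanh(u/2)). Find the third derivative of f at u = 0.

Compose series: expand the inner function first, then feed it into the outer expansion.
From the series, [u^3] f = -1/16; multiply by 3! = 6 to get -3/8.

-3/8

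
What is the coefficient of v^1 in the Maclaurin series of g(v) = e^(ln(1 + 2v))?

Compose series: expand the inner function first, then feed it into the outer expansion.
g(0) = 1
g′(0) = 2

2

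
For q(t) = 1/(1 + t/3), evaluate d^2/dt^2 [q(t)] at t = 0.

2/9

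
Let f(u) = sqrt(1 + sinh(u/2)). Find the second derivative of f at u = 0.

Let u equal the inner series; expand the outer function in u and truncate.
The coefficient of u^2 in the expansion is -1/32, so f′′(0) = 2! * (-1/32) = -1/16.

-1/16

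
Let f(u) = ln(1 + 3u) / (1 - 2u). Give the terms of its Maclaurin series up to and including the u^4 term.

15*u^4/4 + 12*u^3 + 3*u^2/2 + 3*u

Write out both Maclaurin series and multiply, keeping only the needed powers.
f(0) = 0
f′(0) = 3
f′′(0) = 3
f′′′(0) = 72
f^(4)(0) = 90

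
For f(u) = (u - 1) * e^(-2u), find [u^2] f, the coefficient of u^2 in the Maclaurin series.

-4

Distribute the polynomial across the series and collect like powers.
[u^0] = -1;  [u^1] = 3;  [u^2] = -4.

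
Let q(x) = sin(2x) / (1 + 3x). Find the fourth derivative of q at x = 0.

Write out both Maclaurin series and multiply, keeping only the needed powers.
From the series, [x^4] q = -50; multiply by 4! = 24 to get -1200.

-1200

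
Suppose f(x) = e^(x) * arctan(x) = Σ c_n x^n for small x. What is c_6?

Expand each factor separately, then convolve coefficients.
[x^0] = 0;  [x^1] = 1;  [x^2] = 1;  [x^3] = 1/6;  [x^4] = -1/6;  [x^5] = 3/40;  [x^6] = 11/72.

11/72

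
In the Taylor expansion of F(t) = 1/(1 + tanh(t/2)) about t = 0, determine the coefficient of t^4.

1/48

Plug the Maclaurin series of the inner function into that of the outer and collect terms.
So c_4 = F^(4)(0)/4! = 1/48.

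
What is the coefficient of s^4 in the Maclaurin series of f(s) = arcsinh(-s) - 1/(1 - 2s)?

-16

Expand each term separately and add.
[s^0] = -1;  [s^1] = -3;  [s^2] = -4;  [s^3] = -47/6;  [s^4] = -16.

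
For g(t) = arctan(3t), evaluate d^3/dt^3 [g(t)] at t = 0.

The coefficient of t^3 in the expansion is -9, so g′′′(0) = 3! * (-9) = -54.

-54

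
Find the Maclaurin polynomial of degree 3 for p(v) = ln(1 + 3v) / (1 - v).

15*v^3/2 - 3*v^2/2 + 3*v

Write out both Maclaurin series and multiply, keeping only the needed powers.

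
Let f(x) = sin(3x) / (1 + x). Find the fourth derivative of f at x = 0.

Write out both Maclaurin series and multiply, keeping only the needed powers.
From the series, [x^4] f = 3/2; multiply by 4! = 24 to get 36.

36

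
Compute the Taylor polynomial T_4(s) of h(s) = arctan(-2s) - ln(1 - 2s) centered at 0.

Expand each term separately and add.

4*s^4 + 16*s^3/3 + 2*s^2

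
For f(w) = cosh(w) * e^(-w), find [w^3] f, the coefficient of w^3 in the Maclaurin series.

Expand each factor separately, then convolve coefficients.

-2/3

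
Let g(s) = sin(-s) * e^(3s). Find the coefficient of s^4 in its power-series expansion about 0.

Multiply the two series term by term and collect like powers.
g(0) = 0
g′(0) = -1
g′′(0) = -6
g′′′(0) = -26
g^(4)(0) = -96
So c_4 = g^(4)(0)/4! = -4.

-4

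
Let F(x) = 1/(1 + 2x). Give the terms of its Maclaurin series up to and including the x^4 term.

16*x^4 - 8*x^3 + 4*x^2 - 2*x + 1

[x^0] = 1;  [x^1] = -2;  [x^2] = 4;  [x^3] = -8;  [x^4] = 16.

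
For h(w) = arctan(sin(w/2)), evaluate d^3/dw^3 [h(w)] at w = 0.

-3/8

Let u equal the inner series; expand the outer function in u and truncate.
The coefficient of w^3 in the expansion is -1/16, so h′′′(0) = 3! * (-1/16) = -3/8.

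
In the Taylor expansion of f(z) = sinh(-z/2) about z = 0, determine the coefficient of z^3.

Compute the successive derivatives at the expansion point and divide by k!.
f(0) = 0
f′(0) = -1/2
f′′(0) = 0
f′′′(0) = -1/8
So c_3 = f′′′(0)/3! = -1/48.

-1/48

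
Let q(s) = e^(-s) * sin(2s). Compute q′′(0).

Multiply the two series term by term and collect like powers.
From the series, [s^2] q = -2; multiply by 2! = 2 to get -4.

-4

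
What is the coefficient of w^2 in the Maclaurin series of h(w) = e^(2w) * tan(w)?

Expand each factor separately, then convolve coefficients.
h(0) = 0
h′(0) = 1
h′′(0) = 4
So c_2 = h′′(0)/2! = 2.

2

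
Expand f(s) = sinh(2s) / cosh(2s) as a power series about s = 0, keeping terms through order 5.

Write the quotient as an unknown series and match coefficients against numerator = denominator · series.
f(0) = 0
f′(0) = 2
f′′(0) = 0
f′′′(0) = -16
f^(4)(0) = 0
f^(5)(0) = 512

64*s^5/15 - 8*s^3/3 + 2*s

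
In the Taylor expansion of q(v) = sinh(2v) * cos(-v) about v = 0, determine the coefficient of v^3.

1/3

Expand each factor separately, then convolve coefficients.
[v^0] = 0;  [v^1] = 2;  [v^2] = 0;  [v^3] = 1/3.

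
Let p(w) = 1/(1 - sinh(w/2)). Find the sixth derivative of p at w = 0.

77/4

Substitute the inner expansion into the outer series and collect powers.
From the series, [w^6] p = 77/2880; multiply by 6! = 720 to get 77/4.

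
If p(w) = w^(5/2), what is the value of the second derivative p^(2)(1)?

15/4

From the series, [(w - 1)^2] p = 15/8; multiply by 2! = 2 to get 15/4.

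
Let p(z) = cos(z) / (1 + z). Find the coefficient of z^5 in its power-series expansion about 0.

Multiply the two series term by term and collect like powers.
p(0) = 1
p′(0) = -1
p′′(0) = 1
p′′′(0) = -3
p^(4)(0) = 13
p^(5)(0) = -65
Then c_k = p^(k)(0)/k! gives each Taylor coefficient.

-13/24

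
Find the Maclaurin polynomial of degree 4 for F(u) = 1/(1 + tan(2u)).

Substitute the inner expansion into the outer series and collect powers.
[u^0] = 1;  [u^1] = -2;  [u^2] = 4;  [u^3] = -32/3;  [u^4] = 80/3.

80*u^4/3 - 32*u^3/3 + 4*u^2 - 2*u + 1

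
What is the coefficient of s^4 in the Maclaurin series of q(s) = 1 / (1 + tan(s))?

5/3

Expand as Σ (-1)^k u^k with u equal to the inner function's series.
q(0) = 1
q′(0) = -1
q′′(0) = 2
q′′′(0) = -8
q^(4)(0) = 40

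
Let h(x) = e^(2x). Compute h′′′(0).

The coefficient of x^3 in the expansion is 4/3, so h′′′(0) = 3! * (4/3) = 8.

8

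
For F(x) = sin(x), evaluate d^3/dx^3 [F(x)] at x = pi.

The coefficient of (x - pi)^3 in the expansion is 1/6, so F′′′(pi) = 3! * (1/6) = 1.

1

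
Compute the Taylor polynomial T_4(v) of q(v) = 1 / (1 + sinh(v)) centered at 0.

Use the geometric series for the reciprocal, then substitute.
q(0) = 1
q′(0) = -1
q′′(0) = 2
q′′′(0) = -7
q^(4)(0) = 32

4*v^4/3 - 7*v^3/6 + v^2 - v + 1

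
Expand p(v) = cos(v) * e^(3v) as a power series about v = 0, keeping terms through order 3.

Multiply the two series term by term and collect like powers.
p(0) = 1
p′(0) = 3
p′′(0) = 8
p′′′(0) = 18
Then c_k = p^(k)(0)/k! gives each Taylor coefficient.

3*v^3 + 4*v^2 + 3*v + 1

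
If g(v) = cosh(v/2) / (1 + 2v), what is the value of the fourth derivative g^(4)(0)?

Write out both Maclaurin series and multiply, keeping only the needed powers.
From the series, [v^4] g = 6337/384; multiply by 4! = 24 to get 6337/16.

6337/16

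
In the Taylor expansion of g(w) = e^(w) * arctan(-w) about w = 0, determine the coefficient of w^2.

Write out both Maclaurin series and multiply, keeping only the needed powers.

-1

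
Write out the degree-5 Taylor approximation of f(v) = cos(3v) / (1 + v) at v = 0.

Write out both Maclaurin series and multiply, keeping only the needed powers.
[v^0] = 1;  [v^1] = -1;  [v^2] = -7/2;  [v^3] = 7/2;  [v^4] = -1/8;  [v^5] = 1/8.

v^5/8 - v^4/8 + 7*v^3/2 - 7*v^2/2 - v + 1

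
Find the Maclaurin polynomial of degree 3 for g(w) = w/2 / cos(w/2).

w^3/16 + w/2

Write the quotient as an unknown series and match coefficients against numerator = denominator · series.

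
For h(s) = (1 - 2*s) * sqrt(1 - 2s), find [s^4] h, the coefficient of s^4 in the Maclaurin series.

3/8

Distribute the polynomial across the series and collect like powers.
[s^0] = 1;  [s^1] = -3;  [s^2] = 3/2;  [s^3] = 1/2;  [s^4] = 3/8.
So c_4 = h^(4)(0)/4! = 3/8.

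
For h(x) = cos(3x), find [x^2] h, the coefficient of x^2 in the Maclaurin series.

-9/2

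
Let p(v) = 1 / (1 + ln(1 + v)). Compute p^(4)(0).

88

Write 1/(1+u) = 1 - u + u^2 - u^3 + ... and substitute the series for u.
From the series, [v^4] p = 11/3; multiply by 4! = 24 to get 88.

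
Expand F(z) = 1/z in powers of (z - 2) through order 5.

-(z - 2)^5/64 + (z - 2)^4/32 - (z - 2)^3/16 + (z - 2)^2/8 - (z - 2)/4 + 1/2

Apply the Taylor formula c_k = f^(k)(a)/k!.
F(2) = 1/2
F′(2) = -1/4
F′′(2) = 1/4
F′′′(2) = -3/8
F^(4)(2) = 3/4
F^(5)(2) = -15/8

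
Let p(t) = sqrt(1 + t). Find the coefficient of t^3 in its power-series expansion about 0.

1/16

p(0) = 1
p′(0) = 1/2
p′′(0) = -1/4
p′′′(0) = 3/8
So c_3 = p′′′(0)/3! = 1/16.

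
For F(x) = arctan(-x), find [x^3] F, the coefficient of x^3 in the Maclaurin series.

F(0) = 0
F′(0) = -1
F′′(0) = 0
F′′′(0) = 2

1/3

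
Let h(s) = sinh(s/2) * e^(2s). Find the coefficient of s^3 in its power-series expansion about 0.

49/48

Expand each factor separately, then convolve coefficients.
[s^0] = 0;  [s^1] = 1/2;  [s^2] = 1;  [s^3] = 49/48.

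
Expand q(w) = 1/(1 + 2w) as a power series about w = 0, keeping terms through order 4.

q(0) = 1
q′(0) = -2
q′′(0) = 8
q′′′(0) = -48
q^(4)(0) = 384

16*w^4 - 8*w^3 + 4*w^2 - 2*w + 1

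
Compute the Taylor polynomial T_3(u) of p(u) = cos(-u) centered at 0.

1 - u^2/2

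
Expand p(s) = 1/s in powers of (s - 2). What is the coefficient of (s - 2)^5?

-1/64

p(2) = 1/2
p′(2) = -1/4
p′′(2) = 1/4
p′′′(2) = -3/8
p^(4)(2) = 3/4
p^(5)(2) = -15/8
Then c_k = p^(k)(2)/k! gives each Taylor coefficient.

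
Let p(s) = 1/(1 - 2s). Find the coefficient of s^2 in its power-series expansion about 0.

p(0) = 1
p′(0) = 2
p′′(0) = 8

4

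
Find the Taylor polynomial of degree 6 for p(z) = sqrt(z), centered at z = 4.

p(4) = 2
p′(4) = 1/4
p′′(4) = -1/32
p′′′(4) = 3/256
p^(4)(4) = -15/2048
p^(5)(4) = 105/16384
p^(6)(4) = -945/131072
Dividing each by k! gives the coefficients c_0, ..., c_6.

-21*(z - 4)^6/2097152 + 7*(z - 4)^5/131072 - 5*(z - 4)^4/16384 + (z - 4)^3/512 - (z - 4)^2/64 + (z - 4)/4 + 2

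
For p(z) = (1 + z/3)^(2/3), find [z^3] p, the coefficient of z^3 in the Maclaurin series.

p(0) = 1
p′(0) = 2/9
p′′(0) = -2/81
p′′′(0) = 8/729

4/2187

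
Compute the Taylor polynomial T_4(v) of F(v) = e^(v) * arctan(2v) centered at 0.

Take the Cauchy product of the two expansions.
F(0) = 0
F′(0) = 2
F′′(0) = 4
F′′′(0) = -10
F^(4)(0) = -56
Then c_k = F^(k)(0)/k! gives each Taylor coefficient.

-7*v^4/3 - 5*v^3/3 + 2*v^2 + 2*v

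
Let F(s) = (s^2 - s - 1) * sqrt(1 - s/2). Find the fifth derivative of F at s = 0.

Distribute the polynomial across the series and collect like powers.
From the series, [s^5] F = -37/8192; multiply by 5! = 120 to get -555/1024.

-555/1024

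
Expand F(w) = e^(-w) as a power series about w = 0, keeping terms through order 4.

w^4/24 - w^3/6 + w^2/2 - w + 1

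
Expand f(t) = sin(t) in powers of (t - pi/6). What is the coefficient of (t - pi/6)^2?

-1/4

f(pi/6) = 1/2
f′(pi/6) = sqrt(3)/2
f′′(pi/6) = -1/2
So c_2 = f′′(pi/6)/2! = -1/4.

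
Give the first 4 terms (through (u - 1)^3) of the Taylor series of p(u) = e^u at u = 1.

p(1) = e
p′(1) = e
p′′(1) = e
p′′′(1) = e

e*(u - 1)^3/6 + e*(u - 1)^2/2 + e*(u - 1) + e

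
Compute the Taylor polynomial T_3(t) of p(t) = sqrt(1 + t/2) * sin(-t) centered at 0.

19*t^3/96 - t^2/4 - t

Expand each factor separately, then convolve coefficients.
p(0) = 0
p′(0) = -1
p′′(0) = -1/2
p′′′(0) = 19/16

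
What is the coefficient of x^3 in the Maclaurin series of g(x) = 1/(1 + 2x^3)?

[x^0] = 1;  [x^1] = 0;  [x^2] = 0;  [x^3] = -2.

-2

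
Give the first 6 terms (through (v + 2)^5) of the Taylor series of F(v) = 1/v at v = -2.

[(v + 2)^0] = -1/2;  [(v + 2)^1] = -1/4;  [(v + 2)^2] = -1/8;  [(v + 2)^3] = -1/16;  [(v + 2)^4] = -1/32;  [(v + 2)^5] = -1/64.

-(v + 2)^5/64 - (v + 2)^4/32 - (v + 2)^3/16 - (v + 2)^2/8 - (v + 2)/4 - 1/2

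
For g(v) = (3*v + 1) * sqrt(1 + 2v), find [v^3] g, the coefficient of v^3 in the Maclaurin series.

Distribute the polynomial across the series and collect like powers.
So c_3 = g′′′(0)/3! = -1.

-1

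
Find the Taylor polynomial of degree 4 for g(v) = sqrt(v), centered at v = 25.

g(25) = 5
g′(25) = 1/10
g′′(25) = -1/500
g′′′(25) = 3/25000
g^(4)(25) = -3/250000

-(v - 25)^4/2000000 + (v - 25)^3/50000 - (v - 25)^2/1000 + (v - 25)/10 + 5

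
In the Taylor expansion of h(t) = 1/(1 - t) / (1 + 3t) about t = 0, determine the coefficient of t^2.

Take the Cauchy product of the two expansions.
h(0) = 1
h′(0) = -2
h′′(0) = 14
The Taylor polynomial is Σ h^(k)(0)/k! · t^k.

7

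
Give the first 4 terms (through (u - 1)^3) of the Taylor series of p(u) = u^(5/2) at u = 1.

Apply the Taylor formula c_k = f^(k)(a)/k!.
[(u - 1)^0] = 1;  [(u - 1)^1] = 5/2;  [(u - 1)^2] = 15/8;  [(u - 1)^3] = 5/16.

5*(u - 1)^3/16 + 15*(u - 1)^2/8 + 5*(u - 1)/2 + 1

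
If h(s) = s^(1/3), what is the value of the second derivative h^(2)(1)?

-2/9

The coefficient of (s - 1)^2 in the expansion is -1/9, so h′′(1) = 2! * (-1/9) = -2/9.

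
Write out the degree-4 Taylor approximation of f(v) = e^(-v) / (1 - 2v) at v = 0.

Take the Cauchy product of the two expansions.
f(0) = 1
f′(0) = 1
f′′(0) = 5
f′′′(0) = 29
f^(4)(0) = 233
Then c_k = f^(k)(0)/k! gives each Taylor coefficient.

233*v^4/24 + 29*v^3/6 + 5*v^2/2 + v + 1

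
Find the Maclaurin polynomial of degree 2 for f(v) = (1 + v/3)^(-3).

2*v^2/3 - v + 1

Compute the successive derivatives at the expansion point and divide by k!.
[v^0] = 1;  [v^1] = -1;  [v^2] = 2/3.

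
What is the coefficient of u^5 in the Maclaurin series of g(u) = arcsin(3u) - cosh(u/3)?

729/40

Add the two expansions coefficient-wise.
g(0) = -1
g′(0) = 3
g′′(0) = -1/9
g′′′(0) = 27
g^(4)(0) = -1/81
g^(5)(0) = 2187
So c_5 = g^(5)(0)/5! = 729/40.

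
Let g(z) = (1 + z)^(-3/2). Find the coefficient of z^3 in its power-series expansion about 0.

-35/16

Use the known series and substitute for the argument.
g(0) = 1
g′(0) = -3/2
g′′(0) = 15/4
g′′′(0) = -105/8
So c_3 = g′′′(0)/3! = -35/16.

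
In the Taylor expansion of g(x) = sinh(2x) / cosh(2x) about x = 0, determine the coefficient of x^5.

Write the quotient as an unknown series and match coefficients against numerator = denominator · series.
g(0) = 0
g′(0) = 2
g′′(0) = 0
g′′′(0) = -16
g^(4)(0) = 0
g^(5)(0) = 512
So c_5 = g^(5)(0)/5! = 64/15.

64/15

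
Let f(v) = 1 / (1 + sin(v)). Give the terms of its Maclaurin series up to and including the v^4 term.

Write 1/(1+u) = 1 - u + u^2 - u^3 + ... and substitute the series for u.

2*v^4/3 - 5*v^3/6 + v^2 - v + 1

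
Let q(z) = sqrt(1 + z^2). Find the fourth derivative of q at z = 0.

The coefficient of z^4 in the expansion is -1/8, so q^(4)(0) = 4! * (-1/8) = -3.

-3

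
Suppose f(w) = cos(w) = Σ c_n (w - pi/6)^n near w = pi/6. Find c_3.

[(w - pi/6)^0] = sqrt(3)/2;  [(w - pi/6)^1] = -1/2;  [(w - pi/6)^2] = -sqrt(3)/4;  [(w - pi/6)^3] = 1/12.
So c_3 = f′′′(pi/6)/3! = 1/12.

1/12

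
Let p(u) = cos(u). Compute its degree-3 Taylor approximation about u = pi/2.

Apply the Taylor formula c_k = f^(k)(a)/k!.
p(pi/2) = 0
p′(pi/2) = -1
p′′(pi/2) = 0
p′′′(pi/2) = 1

(u - pi/2)^3/6 - (u - pi/2)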